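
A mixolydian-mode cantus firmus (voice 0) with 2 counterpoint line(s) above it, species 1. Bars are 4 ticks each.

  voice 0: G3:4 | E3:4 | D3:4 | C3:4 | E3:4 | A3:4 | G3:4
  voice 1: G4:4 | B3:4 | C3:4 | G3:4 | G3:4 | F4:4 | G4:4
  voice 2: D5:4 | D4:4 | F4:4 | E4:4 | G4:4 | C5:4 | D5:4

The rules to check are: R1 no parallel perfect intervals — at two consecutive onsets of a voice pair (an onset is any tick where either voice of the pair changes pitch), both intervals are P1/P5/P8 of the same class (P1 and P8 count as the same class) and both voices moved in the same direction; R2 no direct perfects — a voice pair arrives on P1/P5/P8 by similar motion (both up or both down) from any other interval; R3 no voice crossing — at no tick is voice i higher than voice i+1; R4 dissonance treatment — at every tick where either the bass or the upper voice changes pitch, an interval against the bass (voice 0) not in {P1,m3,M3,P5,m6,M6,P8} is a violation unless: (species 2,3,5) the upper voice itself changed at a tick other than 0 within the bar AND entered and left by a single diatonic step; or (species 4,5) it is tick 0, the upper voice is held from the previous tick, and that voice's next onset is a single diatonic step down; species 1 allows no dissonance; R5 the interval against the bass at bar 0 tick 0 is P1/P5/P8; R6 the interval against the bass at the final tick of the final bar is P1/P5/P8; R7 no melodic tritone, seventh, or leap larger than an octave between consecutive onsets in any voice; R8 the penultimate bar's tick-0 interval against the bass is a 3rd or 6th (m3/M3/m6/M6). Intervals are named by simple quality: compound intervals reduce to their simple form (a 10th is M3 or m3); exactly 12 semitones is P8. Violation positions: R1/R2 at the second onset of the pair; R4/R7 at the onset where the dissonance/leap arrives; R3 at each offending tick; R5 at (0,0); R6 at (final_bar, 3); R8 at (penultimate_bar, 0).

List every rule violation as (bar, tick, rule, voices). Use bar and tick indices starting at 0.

bar 0: v0=G3 v1=G4 v2=D5 downbeat P5
bar 1: v0=E3 v1=B3 v2=D4 downbeat m7
bar 2: v0=D3 v1=C3 v2=F4 downbeat m3
bar 3: v0=C3 v1=G3 v2=E4 downbeat M3
bar 4: v0=E3 v1=G3 v2=G4 downbeat m3
bar 5: v0=A3 v1=F4 v2=C5 downbeat m3
bar 6: v0=G3 v1=G4 v2=D5 downbeat P5
  -> R2 @ bar 1 tick 0 v(0, 1): G3/G4 P8 -> E3/B3 P5 similar
  -> R4 @ bar 1 tick 0 v(0, 2): E3/D4 m7 untreated
  -> R3 @ bar 2 tick 0 v(0, 1): D3 above C3
  -> R4 @ bar 2 tick 0 v(0, 1): D3/C3 M2 untreated
  -> R7 @ bar 2 tick 0 v(1,): B3->C3 leap 11st
  -> R3 @ bar 2 tick 1 v(0, 1): D3 above C3
  -> R3 @ bar 2 tick 2 v(0, 1): D3 above C3
  -> R3 @ bar 2 tick 3 v(0, 1): D3 above C3
  -> R2 @ bar 5 tick 0 v(1, 2): G3/G4 P8 -> F4/C5 P5 similar
  -> R7 @ bar 5 tick 0 v(1,): G3->F4 leap 10st
  -> R1 @ bar 6 tick 0 v(1, 2): F4/C5 P5 -> G4/D5 P5 similar

(1, 0, R2, (0, 1))
(1, 0, R4, (0, 2))
(2, 0, R3, (0, 1))
(2, 0, R4, (0, 1))
(2, 0, R7, (1,))
(2, 1, R3, (0, 1))
(2, 2, R3, (0, 1))
(2, 3, R3, (0, 1))
(5, 0, R2, (1, 2))
(5, 0, R7, (1,))
(6, 0, R1, (1, 2))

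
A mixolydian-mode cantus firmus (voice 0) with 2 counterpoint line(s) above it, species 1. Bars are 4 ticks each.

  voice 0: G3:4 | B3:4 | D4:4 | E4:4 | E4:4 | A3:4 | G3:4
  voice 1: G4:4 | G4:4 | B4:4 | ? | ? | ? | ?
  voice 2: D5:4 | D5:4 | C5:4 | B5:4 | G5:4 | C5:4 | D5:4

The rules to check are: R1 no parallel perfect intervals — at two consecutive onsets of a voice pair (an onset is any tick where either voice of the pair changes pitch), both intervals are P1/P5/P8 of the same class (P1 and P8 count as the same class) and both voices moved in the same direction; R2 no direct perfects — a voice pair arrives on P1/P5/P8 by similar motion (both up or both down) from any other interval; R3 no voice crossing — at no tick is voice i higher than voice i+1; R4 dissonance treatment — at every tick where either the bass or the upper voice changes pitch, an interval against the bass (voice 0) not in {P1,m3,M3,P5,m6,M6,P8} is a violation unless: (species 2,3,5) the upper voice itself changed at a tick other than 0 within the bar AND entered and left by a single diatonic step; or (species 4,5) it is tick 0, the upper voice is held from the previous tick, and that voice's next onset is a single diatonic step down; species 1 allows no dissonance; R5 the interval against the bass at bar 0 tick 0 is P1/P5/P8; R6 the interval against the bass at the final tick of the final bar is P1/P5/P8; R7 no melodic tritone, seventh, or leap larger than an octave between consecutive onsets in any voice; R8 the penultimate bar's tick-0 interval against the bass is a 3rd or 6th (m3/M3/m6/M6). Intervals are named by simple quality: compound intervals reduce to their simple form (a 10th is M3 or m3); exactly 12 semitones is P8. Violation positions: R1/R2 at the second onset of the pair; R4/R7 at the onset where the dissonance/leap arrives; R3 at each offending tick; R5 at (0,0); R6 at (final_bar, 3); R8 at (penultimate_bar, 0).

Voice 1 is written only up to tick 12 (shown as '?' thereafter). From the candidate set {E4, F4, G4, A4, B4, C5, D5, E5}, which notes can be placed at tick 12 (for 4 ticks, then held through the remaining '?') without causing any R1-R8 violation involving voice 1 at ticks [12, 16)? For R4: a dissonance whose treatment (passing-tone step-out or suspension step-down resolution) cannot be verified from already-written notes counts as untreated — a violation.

E4: legal
F4: violates R4,R7
G4: legal
A4: violates R4
B4: legal
C5: legal
D5: violates R4
E5: violates R2

{B4, C5, E4, G4}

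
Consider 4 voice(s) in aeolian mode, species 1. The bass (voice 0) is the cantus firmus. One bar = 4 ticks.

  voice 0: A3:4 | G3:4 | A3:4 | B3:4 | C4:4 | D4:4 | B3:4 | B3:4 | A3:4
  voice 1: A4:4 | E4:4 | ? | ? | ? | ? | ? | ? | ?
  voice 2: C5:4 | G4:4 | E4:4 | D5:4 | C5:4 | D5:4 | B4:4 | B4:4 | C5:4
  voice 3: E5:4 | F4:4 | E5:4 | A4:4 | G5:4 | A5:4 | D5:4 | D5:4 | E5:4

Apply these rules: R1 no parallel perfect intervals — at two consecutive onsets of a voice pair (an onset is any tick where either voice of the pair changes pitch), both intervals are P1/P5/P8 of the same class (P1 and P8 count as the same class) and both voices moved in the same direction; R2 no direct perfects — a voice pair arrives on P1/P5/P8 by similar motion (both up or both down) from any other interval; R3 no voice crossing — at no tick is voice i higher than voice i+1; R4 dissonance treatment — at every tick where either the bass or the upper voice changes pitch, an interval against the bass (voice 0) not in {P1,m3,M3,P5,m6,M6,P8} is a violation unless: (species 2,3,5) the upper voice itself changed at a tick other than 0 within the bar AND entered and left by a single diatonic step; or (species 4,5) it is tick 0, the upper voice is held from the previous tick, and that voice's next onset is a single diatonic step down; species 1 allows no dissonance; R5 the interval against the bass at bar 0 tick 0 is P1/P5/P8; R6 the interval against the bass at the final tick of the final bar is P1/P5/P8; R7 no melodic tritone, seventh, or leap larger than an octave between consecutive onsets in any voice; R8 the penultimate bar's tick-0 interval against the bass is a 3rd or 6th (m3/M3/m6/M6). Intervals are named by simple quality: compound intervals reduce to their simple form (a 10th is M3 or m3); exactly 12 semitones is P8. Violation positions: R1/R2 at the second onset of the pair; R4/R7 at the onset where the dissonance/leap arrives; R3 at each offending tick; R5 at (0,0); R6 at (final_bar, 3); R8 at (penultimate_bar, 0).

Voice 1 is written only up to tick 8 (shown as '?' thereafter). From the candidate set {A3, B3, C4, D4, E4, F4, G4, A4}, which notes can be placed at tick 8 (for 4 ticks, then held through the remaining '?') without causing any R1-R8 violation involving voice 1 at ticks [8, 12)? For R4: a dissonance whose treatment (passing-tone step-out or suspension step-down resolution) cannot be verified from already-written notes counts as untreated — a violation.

A3: violates R2
B3: violates R4
C4: legal
D4: violates R4
E4: legal
F4: violates R3
G4: violates R3,R4
A4: violates R2,R3

{C4, E4}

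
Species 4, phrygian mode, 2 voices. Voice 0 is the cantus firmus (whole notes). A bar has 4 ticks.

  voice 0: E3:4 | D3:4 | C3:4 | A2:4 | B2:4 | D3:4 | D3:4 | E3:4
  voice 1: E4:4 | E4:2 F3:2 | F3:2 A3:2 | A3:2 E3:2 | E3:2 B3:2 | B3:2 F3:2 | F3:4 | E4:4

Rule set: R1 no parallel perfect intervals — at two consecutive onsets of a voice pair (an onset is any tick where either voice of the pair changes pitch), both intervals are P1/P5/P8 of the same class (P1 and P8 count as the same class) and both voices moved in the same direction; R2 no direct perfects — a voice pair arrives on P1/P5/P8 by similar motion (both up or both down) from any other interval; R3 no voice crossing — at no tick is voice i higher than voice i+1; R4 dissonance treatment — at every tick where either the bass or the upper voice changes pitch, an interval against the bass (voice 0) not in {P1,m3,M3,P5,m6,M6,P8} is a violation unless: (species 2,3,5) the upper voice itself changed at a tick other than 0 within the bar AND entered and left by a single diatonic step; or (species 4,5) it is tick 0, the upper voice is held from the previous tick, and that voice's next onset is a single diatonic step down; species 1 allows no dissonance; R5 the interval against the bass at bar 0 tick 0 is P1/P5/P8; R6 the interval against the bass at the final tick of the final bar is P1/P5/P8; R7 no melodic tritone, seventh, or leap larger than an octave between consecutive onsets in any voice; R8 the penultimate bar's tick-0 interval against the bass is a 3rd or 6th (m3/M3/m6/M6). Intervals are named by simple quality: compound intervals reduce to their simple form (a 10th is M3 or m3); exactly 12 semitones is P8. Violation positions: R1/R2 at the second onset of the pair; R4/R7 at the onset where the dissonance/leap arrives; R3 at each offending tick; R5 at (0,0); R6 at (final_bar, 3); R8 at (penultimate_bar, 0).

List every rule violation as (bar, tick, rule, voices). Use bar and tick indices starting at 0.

bar 0: v0=E3 v1=E4 downbeat P8
bar 1: v0=D3 v1=E4 downbeat M2
bar 2: v0=C3 v1=F3 downbeat P4
bar 3: v0=A2 v1=A3 downbeat P8
bar 4: v0=B2 v1=E3 downbeat P4
bar 5: v0=D3 v1=B3 downbeat M6
bar 6: v0=D3 v1=F3 downbeat m3
bar 7: v0=E3 v1=E4 downbeat P8
  -> R4 @ bar 1 tick 0 v(0, 1): D3/E4 M2 untreated
  -> R7 @ bar 1 tick 2 v(1,): E4->F3 leap 11st
  -> R4 @ bar 2 tick 0 v(0, 1): C3/F3 P4 untreated
  -> R4 @ bar 4 tick 0 v(0, 1): B2/E3 P4 untreated
  -> R7 @ bar 5 tick 2 v(1,): B3->F3 leap 6st
  -> R2 @ bar 7 tick 0 v(0, 1): D3/F3 m3 -> E3/E4 P8 similar
  -> R7 @ bar 7 tick 0 v(1,): F3->E4 leap 11st

(1, 0, R4, (0, 1))
(1, 2, R7, (1,))
(2, 0, R4, (0, 1))
(4, 0, R4, (0, 1))
(5, 2, R7, (1,))
(7, 0, R2, (0, 1))
(7, 0, R7, (1,))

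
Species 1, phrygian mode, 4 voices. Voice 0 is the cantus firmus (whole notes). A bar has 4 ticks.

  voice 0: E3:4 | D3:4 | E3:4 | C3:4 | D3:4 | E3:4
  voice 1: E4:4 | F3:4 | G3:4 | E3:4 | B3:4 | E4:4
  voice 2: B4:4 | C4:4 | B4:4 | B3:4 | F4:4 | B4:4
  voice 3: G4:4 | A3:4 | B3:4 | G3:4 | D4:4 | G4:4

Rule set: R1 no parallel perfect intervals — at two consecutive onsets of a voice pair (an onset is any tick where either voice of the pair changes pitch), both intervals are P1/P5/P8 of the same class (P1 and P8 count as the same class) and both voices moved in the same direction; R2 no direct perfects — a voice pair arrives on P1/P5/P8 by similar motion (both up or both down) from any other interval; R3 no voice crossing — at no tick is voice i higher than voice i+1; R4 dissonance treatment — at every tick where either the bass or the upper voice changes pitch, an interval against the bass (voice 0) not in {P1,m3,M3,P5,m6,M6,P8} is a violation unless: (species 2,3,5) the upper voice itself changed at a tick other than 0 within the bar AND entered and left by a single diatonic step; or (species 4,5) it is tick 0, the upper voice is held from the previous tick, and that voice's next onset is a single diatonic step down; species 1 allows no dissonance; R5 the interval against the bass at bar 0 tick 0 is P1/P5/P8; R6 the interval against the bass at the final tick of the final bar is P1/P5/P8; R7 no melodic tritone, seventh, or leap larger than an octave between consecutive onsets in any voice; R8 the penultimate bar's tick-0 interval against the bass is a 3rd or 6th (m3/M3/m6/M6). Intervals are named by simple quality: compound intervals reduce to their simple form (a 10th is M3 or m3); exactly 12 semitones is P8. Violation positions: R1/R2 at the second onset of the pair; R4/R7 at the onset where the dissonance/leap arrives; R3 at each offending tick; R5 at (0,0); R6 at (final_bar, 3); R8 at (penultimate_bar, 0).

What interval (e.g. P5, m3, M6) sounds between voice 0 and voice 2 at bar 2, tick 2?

P5

voice 0=E3 voice 2=B4 -> P5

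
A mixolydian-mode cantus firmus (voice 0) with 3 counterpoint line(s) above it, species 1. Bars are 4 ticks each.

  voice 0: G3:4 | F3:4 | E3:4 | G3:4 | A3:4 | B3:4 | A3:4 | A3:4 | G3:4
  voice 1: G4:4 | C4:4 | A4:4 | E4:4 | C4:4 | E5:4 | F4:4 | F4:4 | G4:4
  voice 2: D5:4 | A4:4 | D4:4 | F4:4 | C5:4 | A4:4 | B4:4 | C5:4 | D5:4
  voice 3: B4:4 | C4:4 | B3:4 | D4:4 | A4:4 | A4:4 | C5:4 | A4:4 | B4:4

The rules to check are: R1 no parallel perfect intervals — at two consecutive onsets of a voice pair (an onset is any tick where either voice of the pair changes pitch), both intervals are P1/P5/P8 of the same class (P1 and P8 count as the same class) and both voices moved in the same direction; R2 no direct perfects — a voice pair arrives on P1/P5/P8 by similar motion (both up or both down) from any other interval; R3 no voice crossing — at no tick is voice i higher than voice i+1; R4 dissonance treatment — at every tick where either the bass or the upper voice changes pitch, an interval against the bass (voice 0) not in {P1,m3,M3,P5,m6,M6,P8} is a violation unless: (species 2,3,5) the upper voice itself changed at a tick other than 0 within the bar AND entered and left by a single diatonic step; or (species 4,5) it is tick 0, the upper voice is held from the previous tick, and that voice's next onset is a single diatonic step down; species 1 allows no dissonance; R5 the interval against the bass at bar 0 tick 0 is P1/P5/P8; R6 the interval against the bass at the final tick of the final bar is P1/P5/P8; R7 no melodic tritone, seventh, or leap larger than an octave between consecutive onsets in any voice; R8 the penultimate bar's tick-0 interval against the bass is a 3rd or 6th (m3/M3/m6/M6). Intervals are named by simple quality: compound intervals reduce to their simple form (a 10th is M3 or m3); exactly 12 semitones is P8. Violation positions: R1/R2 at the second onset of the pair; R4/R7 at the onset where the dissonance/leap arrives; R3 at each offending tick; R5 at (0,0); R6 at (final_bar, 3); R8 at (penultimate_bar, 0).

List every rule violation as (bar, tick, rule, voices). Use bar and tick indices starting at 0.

bar 0: v0=G3 v1=G4 v2=D5 v3=B4 downbeat M3
bar 1: v0=F3 v1=C4 v2=A4 v3=C4 downbeat P5
bar 2: v0=E3 v1=A4 v2=D4 v3=B3 downbeat P5
bar 3: v0=G3 v1=E4 v2=F4 v3=D4 downbeat P5
bar 4: v0=A3 v1=C4 v2=C5 v3=A4 downbeat P8
bar 5: v0=B3 v1=E5 v2=A4 v3=A4 downbeat m7
bar 6: v0=A3 v1=F4 v2=B4 v3=C5 downbeat m3
bar 7: v0=A3 v1=F4 v2=C5 v3=A4 downbeat P8
bar 8: v0=G3 v1=G4 v2=D5 v3=B4 downbeat M3
  -> R3 @ bar 0 tick 0 v(2, 3): D5 above B4
  -> R5 @ bar 0 tick 0 v(0, 3): opens on M3
  -> R3 @ bar 0 tick 1 v(2, 3): D5 above B4
  -> R3 @ bar 0 tick 2 v(2, 3): D5 above B4
  -> R3 @ bar 0 tick 3 v(2, 3): D5 above B4
  -> R2 @ bar 1 tick 0 v(0, 1): G3/G4 P8 -> F3/C4 P5 similar
  -> R2 @ bar 1 tick 0 v(0, 3): G3/B4 M3 -> F3/C4 P5 similar
  -> R2 @ bar 1 tick 0 v(1, 3): G4/B4 M3 -> C4/C4 P1 similar
  -> R3 @ bar 1 tick 0 v(2, 3): A4 above C4
  -> R7 @ bar 1 tick 0 v(3,): B4->C4 leap 11st
  -> R3 @ bar 1 tick 1 v(2, 3): A4 above C4
  -> R3 @ bar 1 tick 2 v(2, 3): A4 above C4
  -> R3 @ bar 1 tick 3 v(2, 3): A4 above C4
  -> R1 @ bar 2 tick 0 v(0, 3): F3/C4 P5 -> E3/B3 P5 similar
  -> R3 @ bar 2 tick 0 v(1, 2): A4 above D4
  -> R3 @ bar 2 tick 0 v(2, 3): D4 above B3
  -> R4 @ bar 2 tick 0 v(0, 1): E3/A4 P4 untreated
  -> R4 @ bar 2 tick 0 v(0, 2): E3/D4 m7 untreated
  -> R3 @ bar 2 tick 1 v(1, 2): A4 above D4
  -> R3 @ bar 2 tick 1 v(2, 3): D4 above B3
  -> R3 @ bar 2 tick 2 v(1, 2): A4 above D4
  -> R3 @ bar 2 tick 2 v(2, 3): D4 above B3
  -> R3 @ bar 2 tick 3 v(1, 2): A4 above D4
  -> R3 @ bar 2 tick 3 v(2, 3): D4 above B3
  -> R1 @ bar 3 tick 0 v(0, 3): E3/B3 P5 -> G3/D4 P5 similar
  -> R3 @ bar 3 tick 0 v(2, 3): F4 above D4
  -> R4 @ bar 3 tick 0 v(0, 2): G3/F4 m7 untreated
  -> R3 @ bar 3 tick 1 v(2, 3): F4 above D4
  -> R3 @ bar 3 tick 2 v(2, 3): F4 above D4
  -> R3 @ bar 3 tick 3 v(2, 3): F4 above D4
  -> R2 @ bar 4 tick 0 v(0, 3): G3/D4 P5 -> A3/A4 P8 similar
  -> R3 @ bar 4 tick 0 v(2, 3): C5 above A4
  -> R3 @ bar 4 tick 1 v(2, 3): C5 above A4
  -> R3 @ bar 4 tick 2 v(2, 3): C5 above A4
  -> R3 @ bar 4 tick 3 v(2, 3): C5 above A4
  -> R3 @ bar 5 tick 0 v(1, 2): E5 above A4
  -> R4 @ bar 5 tick 0 v(0, 1): B3/E5 P4 untreated
  -> R4 @ bar 5 tick 0 v(0, 2): B3/A4 m7 untreated
  -> R4 @ bar 5 tick 0 v(0, 3): B3/A4 m7 untreated
  -> R7 @ bar 5 tick 0 v(1,): C4->E5 leap 16st
  -> R3 @ bar 5 tick 1 v(1, 2): E5 above A4
  -> R3 @ bar 5 tick 2 v(1, 2): E5 above A4
  -> R3 @ bar 5 tick 3 v(1, 2): E5 above A4
  -> R4 @ bar 6 tick 0 v(0, 2): A3/B4 M2 untreated
  -> R7 @ bar 6 tick 0 v(1,): E5->F4 leap 11st
  -> R3 @ bar 7 tick 0 v(2, 3): C5 above A4
  -> R8 @ bar 7 tick 0 v(0, 3): penult P8 not 3rd/6th
  -> R3 @ bar 7 tick 1 v(2, 3): C5 above A4
  -> R3 @ bar 7 tick 2 v(2, 3): C5 above A4
  -> R3 @ bar 7 tick 3 v(2, 3): C5 above A4
  -> R1 @ bar 8 tick 0 v(1, 2): F4/C5 P5 -> G4/D5 P5 similar
  -> R3 @ bar 8 tick 0 v(2, 3): D5 above B4
  -> R3 @ bar 8 tick 1 v(2, 3): D5 above B4
  -> R3 @ bar 8 tick 2 v(2, 3): D5 above B4
  -> R3 @ bar 8 tick 3 v(2, 3): D5 above B4
  -> R6 @ bar 8 tick 3 v(0, 3): closes on M3

(0, 0, R3, (2, 3))
(0, 0, R5, (0, 3))
(0, 1, R3, (2, 3))
(0, 2, R3, (2, 3))
(0, 3, R3, (2, 3))
(1, 0, R2, (0, 1))
(1, 0, R2, (0, 3))
(1, 0, R2, (1, 3))
(1, 0, R3, (2, 3))
(1, 0, R7, (3,))
(1, 1, R3, (2, 3))
(1, 2, R3, (2, 3))
(1, 3, R3, (2, 3))
(2, 0, R1, (0, 3))
(2, 0, R3, (1, 2))
(2, 0, R3, (2, 3))
(2, 0, R4, (0, 1))
(2, 0, R4, (0, 2))
(2, 1, R3, (1, 2))
(2, 1, R3, (2, 3))
(2, 2, R3, (1, 2))
(2, 2, R3, (2, 3))
(2, 3, R3, (1, 2))
(2, 3, R3, (2, 3))
(3, 0, R1, (0, 3))
(3, 0, R3, (2, 3))
(3, 0, R4, (0, 2))
(3, 1, R3, (2, 3))
(3, 2, R3, (2, 3))
(3, 3, R3, (2, 3))
(4, 0, R2, (0, 3))
(4, 0, R3, (2, 3))
(4, 1, R3, (2, 3))
(4, 2, R3, (2, 3))
(4, 3, R3, (2, 3))
(5, 0, R3, (1, 2))
(5, 0, R4, (0, 1))
(5, 0, R4, (0, 2))
(5, 0, R4, (0, 3))
(5, 0, R7, (1,))
(5, 1, R3, (1, 2))
(5, 2, R3, (1, 2))
(5, 3, R3, (1, 2))
(6, 0, R4, (0, 2))
(6, 0, R7, (1,))
(7, 0, R3, (2, 3))
(7, 0, R8, (0, 3))
(7, 1, R3, (2, 3))
(7, 2, R3, (2, 3))
(7, 3, R3, (2, 3))
(8, 0, R1, (1, 2))
(8, 0, R3, (2, 3))
(8, 1, R3, (2, 3))
(8, 2, R3, (2, 3))
(8, 3, R3, (2, 3))
(8, 3, R6, (0, 3))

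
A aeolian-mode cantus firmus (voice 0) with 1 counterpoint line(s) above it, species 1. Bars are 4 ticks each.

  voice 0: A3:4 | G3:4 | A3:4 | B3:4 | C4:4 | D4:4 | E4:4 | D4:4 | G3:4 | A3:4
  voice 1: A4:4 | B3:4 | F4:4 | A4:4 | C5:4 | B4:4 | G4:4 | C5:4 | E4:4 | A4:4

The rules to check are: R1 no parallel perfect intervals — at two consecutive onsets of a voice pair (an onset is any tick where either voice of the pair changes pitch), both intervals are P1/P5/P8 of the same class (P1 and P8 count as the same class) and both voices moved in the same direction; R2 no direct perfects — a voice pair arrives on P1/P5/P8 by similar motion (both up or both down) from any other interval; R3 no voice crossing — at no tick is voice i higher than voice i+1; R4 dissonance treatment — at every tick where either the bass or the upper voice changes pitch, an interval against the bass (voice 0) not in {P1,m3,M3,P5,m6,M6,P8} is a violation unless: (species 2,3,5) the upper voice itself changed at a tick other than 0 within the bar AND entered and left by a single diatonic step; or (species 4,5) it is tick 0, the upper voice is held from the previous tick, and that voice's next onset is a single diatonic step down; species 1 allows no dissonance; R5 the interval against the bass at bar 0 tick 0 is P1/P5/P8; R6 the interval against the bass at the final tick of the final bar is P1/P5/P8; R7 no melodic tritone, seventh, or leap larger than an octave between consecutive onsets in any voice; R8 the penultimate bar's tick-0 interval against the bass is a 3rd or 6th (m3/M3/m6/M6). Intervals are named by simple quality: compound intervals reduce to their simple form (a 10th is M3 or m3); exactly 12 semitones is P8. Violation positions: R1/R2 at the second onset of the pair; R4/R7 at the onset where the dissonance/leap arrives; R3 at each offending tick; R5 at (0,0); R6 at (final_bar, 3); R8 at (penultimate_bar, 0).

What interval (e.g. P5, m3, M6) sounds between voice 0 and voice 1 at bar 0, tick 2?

P8

voice 0=A3 voice 1=A4 -> P8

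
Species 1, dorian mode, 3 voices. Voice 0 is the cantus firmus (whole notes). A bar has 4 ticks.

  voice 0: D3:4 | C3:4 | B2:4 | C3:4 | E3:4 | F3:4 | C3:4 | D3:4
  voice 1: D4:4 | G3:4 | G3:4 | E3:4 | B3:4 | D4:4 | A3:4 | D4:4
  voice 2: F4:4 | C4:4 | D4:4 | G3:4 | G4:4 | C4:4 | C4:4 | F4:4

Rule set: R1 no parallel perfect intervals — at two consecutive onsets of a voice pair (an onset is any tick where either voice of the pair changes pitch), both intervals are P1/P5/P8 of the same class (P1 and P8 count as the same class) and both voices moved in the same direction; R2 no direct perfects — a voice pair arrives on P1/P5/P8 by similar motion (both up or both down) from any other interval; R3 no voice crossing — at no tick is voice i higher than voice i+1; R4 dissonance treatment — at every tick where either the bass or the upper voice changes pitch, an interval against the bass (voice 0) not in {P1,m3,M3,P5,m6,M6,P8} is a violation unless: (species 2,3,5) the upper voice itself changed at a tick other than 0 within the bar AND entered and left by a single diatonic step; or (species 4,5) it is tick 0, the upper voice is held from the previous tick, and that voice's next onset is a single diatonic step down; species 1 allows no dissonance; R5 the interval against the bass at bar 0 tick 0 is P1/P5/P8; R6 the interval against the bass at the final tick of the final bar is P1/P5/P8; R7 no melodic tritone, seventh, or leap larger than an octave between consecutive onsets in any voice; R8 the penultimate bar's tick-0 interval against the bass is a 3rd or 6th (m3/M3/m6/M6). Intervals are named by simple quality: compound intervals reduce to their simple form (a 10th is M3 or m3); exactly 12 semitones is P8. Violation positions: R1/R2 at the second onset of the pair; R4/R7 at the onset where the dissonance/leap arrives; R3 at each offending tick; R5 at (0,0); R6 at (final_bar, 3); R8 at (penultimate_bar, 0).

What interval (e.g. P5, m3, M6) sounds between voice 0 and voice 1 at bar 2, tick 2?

voice 0=B2 voice 1=G3 -> m6

m6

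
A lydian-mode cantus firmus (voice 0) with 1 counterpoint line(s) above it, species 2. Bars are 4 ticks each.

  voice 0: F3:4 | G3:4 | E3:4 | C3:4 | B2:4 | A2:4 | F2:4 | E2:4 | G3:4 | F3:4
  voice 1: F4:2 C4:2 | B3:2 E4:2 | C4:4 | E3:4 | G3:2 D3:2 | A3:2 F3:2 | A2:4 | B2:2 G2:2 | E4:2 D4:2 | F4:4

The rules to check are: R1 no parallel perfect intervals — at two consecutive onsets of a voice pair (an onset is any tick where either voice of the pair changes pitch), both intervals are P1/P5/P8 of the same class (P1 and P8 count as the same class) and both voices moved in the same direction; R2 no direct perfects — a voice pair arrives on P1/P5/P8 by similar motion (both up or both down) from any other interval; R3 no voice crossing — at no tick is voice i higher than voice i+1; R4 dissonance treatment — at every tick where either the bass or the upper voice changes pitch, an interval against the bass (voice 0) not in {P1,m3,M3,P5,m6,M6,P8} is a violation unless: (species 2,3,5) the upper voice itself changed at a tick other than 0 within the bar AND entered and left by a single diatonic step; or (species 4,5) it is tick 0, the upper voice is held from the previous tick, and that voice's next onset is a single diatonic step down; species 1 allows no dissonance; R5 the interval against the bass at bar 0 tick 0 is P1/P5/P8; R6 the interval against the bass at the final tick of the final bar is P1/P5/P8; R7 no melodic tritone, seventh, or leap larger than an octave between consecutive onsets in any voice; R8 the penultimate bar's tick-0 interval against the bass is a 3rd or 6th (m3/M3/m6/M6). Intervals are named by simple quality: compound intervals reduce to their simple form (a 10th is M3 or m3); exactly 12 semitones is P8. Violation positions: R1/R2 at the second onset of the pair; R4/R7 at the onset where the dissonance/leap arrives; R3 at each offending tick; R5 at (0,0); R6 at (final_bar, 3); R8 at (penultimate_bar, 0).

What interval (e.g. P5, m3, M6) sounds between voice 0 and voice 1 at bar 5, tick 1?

P8

voice 0=A2 voice 1=A3 -> P8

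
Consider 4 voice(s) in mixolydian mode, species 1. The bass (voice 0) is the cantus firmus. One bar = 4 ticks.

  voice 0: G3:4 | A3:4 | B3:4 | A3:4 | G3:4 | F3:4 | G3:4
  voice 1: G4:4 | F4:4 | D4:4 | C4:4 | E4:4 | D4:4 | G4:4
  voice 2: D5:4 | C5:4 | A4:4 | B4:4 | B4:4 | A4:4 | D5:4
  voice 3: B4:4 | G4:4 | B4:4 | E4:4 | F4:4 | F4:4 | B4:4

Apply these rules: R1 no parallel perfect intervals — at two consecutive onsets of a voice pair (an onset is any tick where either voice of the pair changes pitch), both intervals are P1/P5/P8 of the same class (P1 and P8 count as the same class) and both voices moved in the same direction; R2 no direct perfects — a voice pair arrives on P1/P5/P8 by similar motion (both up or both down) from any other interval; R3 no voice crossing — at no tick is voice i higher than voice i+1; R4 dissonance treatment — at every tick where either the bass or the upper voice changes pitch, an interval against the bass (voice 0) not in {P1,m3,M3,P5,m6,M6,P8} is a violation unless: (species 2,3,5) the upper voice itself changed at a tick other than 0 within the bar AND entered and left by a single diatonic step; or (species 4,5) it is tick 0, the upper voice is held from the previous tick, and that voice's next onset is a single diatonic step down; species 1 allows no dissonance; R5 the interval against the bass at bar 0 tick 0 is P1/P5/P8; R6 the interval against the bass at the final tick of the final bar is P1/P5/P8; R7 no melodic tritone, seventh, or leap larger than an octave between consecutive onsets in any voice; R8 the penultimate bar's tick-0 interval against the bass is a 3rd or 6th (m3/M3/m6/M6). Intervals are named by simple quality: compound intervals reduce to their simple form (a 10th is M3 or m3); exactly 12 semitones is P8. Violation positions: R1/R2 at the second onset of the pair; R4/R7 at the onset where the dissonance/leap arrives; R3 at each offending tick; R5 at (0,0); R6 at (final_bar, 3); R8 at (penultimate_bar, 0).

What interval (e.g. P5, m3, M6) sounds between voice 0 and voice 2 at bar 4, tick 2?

voice 0=G3 voice 2=B4 -> M3

M3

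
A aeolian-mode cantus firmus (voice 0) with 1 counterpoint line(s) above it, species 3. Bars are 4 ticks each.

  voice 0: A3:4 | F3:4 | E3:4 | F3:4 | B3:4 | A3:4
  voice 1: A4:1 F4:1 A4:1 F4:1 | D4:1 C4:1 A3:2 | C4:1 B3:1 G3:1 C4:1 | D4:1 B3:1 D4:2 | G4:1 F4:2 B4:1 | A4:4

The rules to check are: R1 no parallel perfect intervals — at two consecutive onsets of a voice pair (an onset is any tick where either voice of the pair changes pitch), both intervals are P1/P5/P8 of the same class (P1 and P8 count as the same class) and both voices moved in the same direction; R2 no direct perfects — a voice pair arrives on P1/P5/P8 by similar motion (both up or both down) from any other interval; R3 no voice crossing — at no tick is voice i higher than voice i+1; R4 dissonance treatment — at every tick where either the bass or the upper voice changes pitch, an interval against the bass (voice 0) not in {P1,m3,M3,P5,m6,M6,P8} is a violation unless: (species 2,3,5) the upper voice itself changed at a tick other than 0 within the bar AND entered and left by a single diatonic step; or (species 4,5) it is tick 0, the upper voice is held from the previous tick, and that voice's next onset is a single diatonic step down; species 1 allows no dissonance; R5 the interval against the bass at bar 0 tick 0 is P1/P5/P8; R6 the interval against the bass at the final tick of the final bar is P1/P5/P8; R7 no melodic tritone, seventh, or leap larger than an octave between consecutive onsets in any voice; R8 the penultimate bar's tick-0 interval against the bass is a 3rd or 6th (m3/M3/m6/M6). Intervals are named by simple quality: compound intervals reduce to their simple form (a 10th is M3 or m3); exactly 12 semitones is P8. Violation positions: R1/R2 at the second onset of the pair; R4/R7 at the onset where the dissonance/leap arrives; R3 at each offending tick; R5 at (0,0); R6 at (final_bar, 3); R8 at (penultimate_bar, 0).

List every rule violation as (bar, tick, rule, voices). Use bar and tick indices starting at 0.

(3, 1, R4, (0, 1))
(4, 0, R7, (0,))
(4, 1, R4, (0, 1))
(4, 3, R7, (1,))
(5, 0, R1, (0, 1))

bar 0: v0=A3 v1=A4 downbeat P8
bar 1: v0=F3 v1=D4 downbeat M6
bar 2: v0=E3 v1=C4 downbeat m6
bar 3: v0=F3 v1=D4 downbeat M6
bar 4: v0=B3 v1=G4 downbeat m6
bar 5: v0=A3 v1=A4 downbeat P8
  -> R4 @ bar 3 tick 1 v(0, 1): F3/B3 TT untreated
  -> R7 @ bar 4 tick 0 v(0,): F3->B3 leap 6st
  -> R4 @ bar 4 tick 1 v(0, 1): B3/F4 TT untreated
  -> R7 @ bar 4 tick 3 v(1,): F4->B4 leap 6st
  -> R1 @ bar 5 tick 0 v(0, 1): B3/B4 P8 -> A3/A4 P8 similar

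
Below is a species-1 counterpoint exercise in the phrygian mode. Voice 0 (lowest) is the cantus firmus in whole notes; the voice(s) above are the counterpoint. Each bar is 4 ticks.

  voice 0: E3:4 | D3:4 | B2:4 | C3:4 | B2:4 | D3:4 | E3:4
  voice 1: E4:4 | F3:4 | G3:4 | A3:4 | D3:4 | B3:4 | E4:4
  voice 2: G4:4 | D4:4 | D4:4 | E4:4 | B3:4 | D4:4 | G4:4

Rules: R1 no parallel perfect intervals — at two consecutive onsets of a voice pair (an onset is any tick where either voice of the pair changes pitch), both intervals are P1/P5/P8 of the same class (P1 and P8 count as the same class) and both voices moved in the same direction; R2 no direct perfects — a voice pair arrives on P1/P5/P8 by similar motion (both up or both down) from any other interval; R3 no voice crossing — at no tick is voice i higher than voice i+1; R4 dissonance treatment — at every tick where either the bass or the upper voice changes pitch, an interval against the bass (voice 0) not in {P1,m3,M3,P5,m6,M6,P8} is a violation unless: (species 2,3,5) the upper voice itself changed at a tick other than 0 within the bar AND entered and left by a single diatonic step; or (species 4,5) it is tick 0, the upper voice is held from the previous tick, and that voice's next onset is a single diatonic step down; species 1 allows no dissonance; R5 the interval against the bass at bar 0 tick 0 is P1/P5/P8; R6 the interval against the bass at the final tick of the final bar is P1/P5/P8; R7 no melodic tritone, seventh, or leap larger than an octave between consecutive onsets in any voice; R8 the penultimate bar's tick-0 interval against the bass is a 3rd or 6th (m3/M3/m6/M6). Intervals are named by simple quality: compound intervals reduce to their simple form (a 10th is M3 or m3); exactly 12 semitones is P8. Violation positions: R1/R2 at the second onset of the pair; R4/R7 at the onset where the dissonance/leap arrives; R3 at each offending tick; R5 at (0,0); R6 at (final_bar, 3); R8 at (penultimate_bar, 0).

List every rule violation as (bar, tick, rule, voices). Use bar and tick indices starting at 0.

(0, 0, R5, (0, 2))
(1, 0, R2, (0, 2))
(1, 0, R7, (1,))
(3, 0, R1, (1, 2))
(4, 0, R2, (0, 2))
(5, 0, R1, (0, 2))
(5, 0, R8, (0, 2))
(6, 0, R2, (0, 1))
(6, 3, R6, (0, 2))

bar 0: v0=E3 v1=E4 v2=G4 downbeat m3
bar 1: v0=D3 v1=F3 v2=D4 downbeat P8
bar 2: v0=B2 v1=G3 v2=D4 downbeat m3
bar 3: v0=C3 v1=A3 v2=E4 downbeat M3
bar 4: v0=B2 v1=D3 v2=B3 downbeat P8
bar 5: v0=D3 v1=B3 v2=D4 downbeat P8
bar 6: v0=E3 v1=E4 v2=G4 downbeat m3
  -> R5 @ bar 0 tick 0 v(0, 2): opens on m3
  -> R2 @ bar 1 tick 0 v(0, 2): E3/G4 m3 -> D3/D4 P8 similar
  -> R7 @ bar 1 tick 0 v(1,): E4->F3 leap 11st
  -> R1 @ bar 3 tick 0 v(1, 2): G3/D4 P5 -> A3/E4 P5 similar
  -> R2 @ bar 4 tick 0 v(0, 2): C3/E4 M3 -> B2/B3 P8 similar
  -> R1 @ bar 5 tick 0 v(0, 2): B2/B3 P8 -> D3/D4 P8 similar
  -> R8 @ bar 5 tick 0 v(0, 2): penult P8 not 3rd/6th
  -> R2 @ bar 6 tick 0 v(0, 1): D3/B3 M6 -> E3/E4 P8 similar
  -> R6 @ bar 6 tick 3 v(0, 2): closes on m3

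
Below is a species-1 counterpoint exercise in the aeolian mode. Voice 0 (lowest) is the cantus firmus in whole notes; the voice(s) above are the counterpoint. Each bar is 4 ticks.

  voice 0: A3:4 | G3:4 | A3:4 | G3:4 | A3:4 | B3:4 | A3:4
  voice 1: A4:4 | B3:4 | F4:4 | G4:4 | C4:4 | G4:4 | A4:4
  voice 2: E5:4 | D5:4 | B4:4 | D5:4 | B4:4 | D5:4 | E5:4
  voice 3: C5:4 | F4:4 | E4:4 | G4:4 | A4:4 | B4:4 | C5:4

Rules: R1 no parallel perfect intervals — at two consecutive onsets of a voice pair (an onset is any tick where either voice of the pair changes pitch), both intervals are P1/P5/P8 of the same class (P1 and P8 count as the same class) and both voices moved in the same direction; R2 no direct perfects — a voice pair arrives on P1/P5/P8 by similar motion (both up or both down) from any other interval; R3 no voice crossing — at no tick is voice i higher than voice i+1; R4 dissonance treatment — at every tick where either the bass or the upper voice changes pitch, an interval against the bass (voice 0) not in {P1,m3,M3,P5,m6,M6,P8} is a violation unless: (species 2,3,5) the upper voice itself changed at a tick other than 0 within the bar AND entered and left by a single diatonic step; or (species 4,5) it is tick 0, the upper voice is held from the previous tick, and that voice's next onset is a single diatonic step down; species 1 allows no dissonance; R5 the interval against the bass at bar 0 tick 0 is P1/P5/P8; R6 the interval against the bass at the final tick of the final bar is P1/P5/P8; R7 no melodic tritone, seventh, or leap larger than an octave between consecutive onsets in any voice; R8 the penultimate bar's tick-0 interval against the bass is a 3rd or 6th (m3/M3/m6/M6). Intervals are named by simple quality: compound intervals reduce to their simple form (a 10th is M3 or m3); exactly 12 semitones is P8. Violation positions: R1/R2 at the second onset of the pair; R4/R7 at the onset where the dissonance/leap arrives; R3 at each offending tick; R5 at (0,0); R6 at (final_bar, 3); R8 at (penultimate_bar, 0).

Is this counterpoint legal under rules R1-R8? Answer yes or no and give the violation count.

bar 0: v0=A3 v1=A4 v2=E5 v3=C5 (m3)
bar 1: v0=G3 v1=B3 v2=D5 v3=F4 (m7)
bar 2: v0=A3 v1=F4 v2=B4 v3=E4 (P5)
bar 3: v0=G3 v1=G4 v2=D5 v3=G4 (P8)
bar 4: v0=A3 v1=C4 v2=B4 v3=A4 (P8)
bar 5: v0=B3 v1=G4 v2=D5 v3=B4 (P8)
bar 6: v0=A3 v1=A4 v2=E5 v3=C5 (m3)
  R3 @ bar0.0: E5 above C5
  R5 @ bar0.0: opens on m3
  R3 @ bar0.1: E5 above C5
  R3 @ bar0.2: E5 above C5
  R3 @ bar0.3: E5 above C5
  R1 @ bar1.0: A3/E5 P5 -> G3/D5 P5 similar
  R3 @ bar1.0: D5 above F4
  R4 @ bar1.0: G3/F4 m7 untreated
  R7 @ bar1.0: A4->B3 leap 10st
  R3 @ bar1.1: D5 above F4
  R3 @ bar1.2: D5 above F4
  R3 @ bar1.3: D5 above F4
  R2 @ bar2.0: D5/F4 M6 -> B4/E4 P5 similar
  R3 @ bar2.0: B4 above E4
  R4 @ bar2.0: A3/B4 M2 untreated
  R7 @ bar2.0: B3->F4 leap 6st
  R3 @ bar2.1: B4 above E4
  R3 @ bar2.2: B4 above E4
  R3 @ bar2.3: B4 above E4
  R1 @ bar3.0: B4/E4 P5 -> D5/G4 P5 similar
  R2 @ bar3.0: F4/B4 TT -> G4/D5 P5 similar
  R2 @ bar3.0: F4/E4 m2 -> G4/G4 P1 similar
  R3 @ bar3.0: D5 above G4
  R3 @ bar3.1: D5 above G4
  R3 @ bar3.2: D5 above G4
  R3 @ bar3.3: D5 above G4
  R1 @ bar4.0: G3/G4 P8 -> A3/A4 P8 similar
  R3 @ bar4.0: B4 above A4
  R4 @ bar4.0: A3/B4 M2 untreated
  R3 @ bar4.1: B4 above A4
  R3 @ bar4.2: B4 above A4
  R3 @ bar4.3: B4 above A4
  R1 @ bar5.0: A3/A4 P8 -> B3/B4 P8 similar
  R2 @ bar5.0: C4/B4 M7 -> G4/D5 P5 similar
  R3 @ bar5.0: D5 above B4
  R8 @ bar5.0: penult P8 not 3rd/6th
  R3 @ bar5.1: D5 above B4
  R3 @ bar5.2: D5 above B4
  R3 @ bar5.3: D5 above B4
  R1 @ bar6.0: G4/D5 P5 -> A4/E5 P5 similar
  R3 @ bar6.0: E5 above C5
  R3 @ bar6.1: E5 above C5
  R3 @ bar6.2: E5 above C5
  R3 @ bar6.3: E5 above C5
  R6 @ bar6.3: closes on m3

No (45 violations)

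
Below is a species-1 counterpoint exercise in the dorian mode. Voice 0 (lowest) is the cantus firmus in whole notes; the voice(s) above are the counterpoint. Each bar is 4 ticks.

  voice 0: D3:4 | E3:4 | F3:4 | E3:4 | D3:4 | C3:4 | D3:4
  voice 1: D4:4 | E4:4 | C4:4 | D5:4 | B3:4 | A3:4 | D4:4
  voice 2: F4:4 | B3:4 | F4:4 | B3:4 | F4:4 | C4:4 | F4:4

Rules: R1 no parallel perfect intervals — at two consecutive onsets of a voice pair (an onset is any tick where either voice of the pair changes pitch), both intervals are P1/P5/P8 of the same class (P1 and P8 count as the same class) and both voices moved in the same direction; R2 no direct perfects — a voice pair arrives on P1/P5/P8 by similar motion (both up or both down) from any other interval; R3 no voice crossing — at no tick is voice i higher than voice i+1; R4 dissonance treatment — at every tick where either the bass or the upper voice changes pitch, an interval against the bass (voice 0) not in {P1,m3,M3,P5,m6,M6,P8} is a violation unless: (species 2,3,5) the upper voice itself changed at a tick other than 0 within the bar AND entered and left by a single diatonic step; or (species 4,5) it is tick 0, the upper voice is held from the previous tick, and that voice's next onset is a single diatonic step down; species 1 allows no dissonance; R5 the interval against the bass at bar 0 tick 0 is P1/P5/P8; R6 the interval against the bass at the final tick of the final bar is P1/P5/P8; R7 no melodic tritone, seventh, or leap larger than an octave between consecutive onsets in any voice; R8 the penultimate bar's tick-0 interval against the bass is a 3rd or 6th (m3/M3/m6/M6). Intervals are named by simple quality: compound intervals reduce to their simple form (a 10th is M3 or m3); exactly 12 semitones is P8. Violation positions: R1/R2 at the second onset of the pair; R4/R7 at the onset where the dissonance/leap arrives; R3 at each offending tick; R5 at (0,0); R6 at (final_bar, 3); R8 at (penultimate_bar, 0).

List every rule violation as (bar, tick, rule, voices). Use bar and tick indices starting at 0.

(0, 0, R5, (0, 2))
(1, 0, R1, (0, 1))
(1, 0, R3, (1, 2))
(1, 0, R7, (2,))
(1, 1, R3, (1, 2))
(1, 2, R3, (1, 2))
(1, 3, R3, (1, 2))
(2, 0, R2, (0, 2))
(2, 0, R7, (2,))
(3, 0, R2, (0, 2))
(3, 0, R3, (1, 2))
(3, 0, R4, (0, 1))
(3, 0, R7, (1,))
(3, 0, R7, (2,))
(3, 1, R3, (1, 2))
(3, 2, R3, (1, 2))
(3, 3, R3, (1, 2))
(4, 0, R7, (1,))
(4, 0, R7, (2,))
(5, 0, R2, (0, 2))
(5, 0, R8, (0, 2))
(6, 0, R2, (0, 1))
(6, 3, R6, (0, 2))

bar 0: v0=D3 v1=D4 v2=F4 downbeat m3
bar 1: v0=E3 v1=E4 v2=B3 downbeat P5
bar 2: v0=F3 v1=C4 v2=F4 downbeat P8
bar 3: v0=E3 v1=D5 v2=B3 downbeat P5
bar 4: v0=D3 v1=B3 v2=F4 downbeat m3
bar 5: v0=C3 v1=A3 v2=C4 downbeat P8
bar 6: v0=D3 v1=D4 v2=F4 downbeat m3
  -> R5 @ bar 0 tick 0 v(0, 2): opens on m3
  -> R1 @ bar 1 tick 0 v(0, 1): D3/D4 P8 -> E3/E4 P8 similar
  -> R3 @ bar 1 tick 0 v(1, 2): E4 above B3
  -> R7 @ bar 1 tick 0 v(2,): F4->B3 leap 6st
  -> R3 @ bar 1 tick 1 v(1, 2): E4 above B3
  -> R3 @ bar 1 tick 2 v(1, 2): E4 above B3
  -> R3 @ bar 1 tick 3 v(1, 2): E4 above B3
  -> R2 @ bar 2 tick 0 v(0, 2): E3/B3 P5 -> F3/F4 P8 similar
  -> R7 @ bar 2 tick 0 v(2,): B3->F4 leap 6st
  -> R2 @ bar 3 tick 0 v(0, 2): F3/F4 P8 -> E3/B3 P5 similar
  -> R3 @ bar 3 tick 0 v(1, 2): D5 above B3
  -> R4 @ bar 3 tick 0 v(0, 1): E3/D5 m7 untreated
  -> R7 @ bar 3 tick 0 v(1,): C4->D5 leap 14st
  -> R7 @ bar 3 tick 0 v(2,): F4->B3 leap 6st
  -> R3 @ bar 3 tick 1 v(1, 2): D5 above B3
  -> R3 @ bar 3 tick 2 v(1, 2): D5 above B3
  -> R3 @ bar 3 tick 3 v(1, 2): D5 above B3
  -> R7 @ bar 4 tick 0 v(1,): D5->B3 leap 15st
  -> R7 @ bar 4 tick 0 v(2,): B3->F4 leap 6st
  -> R2 @ bar 5 tick 0 v(0, 2): D3/F4 m3 -> C3/C4 P8 similar
  -> R8 @ bar 5 tick 0 v(0, 2): penult P8 not 3rd/6th
  -> R2 @ bar 6 tick 0 v(0, 1): C3/A3 M6 -> D3/D4 P8 similar
  -> R6 @ bar 6 tick 3 v(0, 2): closes on m3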